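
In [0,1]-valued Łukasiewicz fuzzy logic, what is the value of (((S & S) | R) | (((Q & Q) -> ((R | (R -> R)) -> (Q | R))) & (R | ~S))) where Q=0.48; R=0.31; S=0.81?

0.81

(S & S) = min(0.81, 0.81) = 0.81
((S & S) | R) = max(0.81, 0.31) = 0.81
(Q & Q) = min(0.48, 0.48) = 0.48
(R -> R): min(1, 1 − 0.31 + 0.31) = 1
(R | (R -> R)) = max(0.31, 1) = 1
(Q | R) = max(0.48, 0.31) = 0.48
((R | (R -> R)) -> (Q | R)): min(1, 1 − 1 + 0.48) = 0.48
((Q & Q) -> ((R | (R -> R)) -> (Q | R))): min(1, 1 − 0.48 + 0.48) = 1
~S: Łukasiewicz ¬ gives 1 − 0.81 = 0.19
(R | ~S) = max(0.31, 0.19) = 0.31
(((Q & Q) -> ((R | (R -> R)) -> (Q | R))) & (R | ~S)) = min(1, 0.31) = 0.31
(((S & S) | R) | (((Q & Q) -> ((R | (R -> R)) -> (Q | R))) & (R | ~S))) = max(0.81, 0.31) = 0.81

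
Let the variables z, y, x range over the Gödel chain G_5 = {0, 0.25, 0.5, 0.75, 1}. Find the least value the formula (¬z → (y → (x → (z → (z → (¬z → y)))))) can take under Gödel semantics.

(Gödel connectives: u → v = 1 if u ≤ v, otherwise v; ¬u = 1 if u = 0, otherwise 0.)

Every assignment gives 1. For instance at z = 0, y = 0, x = 0:
  ¬z: Gödel ¬ of 0 = 1 (operand is 0)
  ¬z: Gödel ¬ of 0 = 1 (operand is 0)
  (¬z → y): 1 > 0, so result = 0
  (z → (¬z → y)): 0 ≤ 0, so result = 1
  (z → (z → (¬z → y))): 0 ≤ 1, so result = 1
  (x → (z → (z → (¬z → y)))): 0 ≤ 1, so result = 1
  (y → (x → (z → (z → (¬z → y))))): 0 ≤ 1, so result = 1
  (¬z → (y → (x → (z → (z → (¬z → y)))))): 1 ≤ 1, so result = 1
All 125 assignments give value 1 — the formula is a G_5-tautology.

1.00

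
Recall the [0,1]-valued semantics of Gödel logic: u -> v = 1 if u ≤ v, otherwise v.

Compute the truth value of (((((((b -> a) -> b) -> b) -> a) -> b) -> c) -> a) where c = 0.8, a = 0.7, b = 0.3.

(b -> a): 0.3 ≤ 0.7, so result = 1
((b -> a) -> b): 1 > 0.3, so result = 0.3
(((b -> a) -> b) -> b): 0.3 ≤ 0.3, so result = 1
((((b -> a) -> b) -> b) -> a): 1 > 0.7, so result = 0.7
(((((b -> a) -> b) -> b) -> a) -> b): 0.7 > 0.3, so result = 0.3
((((((b -> a) -> b) -> b) -> a) -> b) -> c): 0.3 ≤ 0.8, so result = 1
(((((((b -> a) -> b) -> b) -> a) -> b) -> c) -> a): 1 > 0.7, so result = 0.7

0.70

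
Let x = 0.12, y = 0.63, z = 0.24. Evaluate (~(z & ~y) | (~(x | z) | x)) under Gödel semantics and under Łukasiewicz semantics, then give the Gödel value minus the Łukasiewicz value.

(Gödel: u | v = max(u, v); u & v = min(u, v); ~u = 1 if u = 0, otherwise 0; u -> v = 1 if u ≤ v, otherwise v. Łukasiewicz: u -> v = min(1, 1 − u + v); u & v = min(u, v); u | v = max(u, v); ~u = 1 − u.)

Gödel evaluation:
  ~y: Gödel ¬ of 0.63 = 0 (operand ≠ 0)
  (z & ~y) = min(0.24, 0) = 0
  ~(z & ~y): Gödel ¬ of 0 = 1 (operand is 0)
  (x | z) = max(0.12, 0.24) = 0.24
  ~(x | z): Gödel ¬ of 0.24 = 0 (operand ≠ 0)
  (~(x | z) | x) = max(0, 0.12) = 0.12
  (~(z & ~y) | (~(x | z) | x)) = max(1, 0.12) = 1
  Gödel value = 1
Łukasiewicz evaluation:
  ~y: Łukasiewicz ¬ gives 1 − 0.63 = 0.37
  (z & ~y) = min(0.24, 0.37) = 0.24
  ~(z & ~y): Łukasiewicz ¬ gives 1 − 0.24 = 0.76
  (x | z) = max(0.12, 0.24) = 0.24
  ~(x | z): Łukasiewicz ¬ gives 1 − 0.24 = 0.76
  (~(x | z) | x) = max(0.76, 0.12) = 0.76
  (~(z & ~y) | (~(x | z) | x)) = max(0.76, 0.76) = 0.76
  Łukasiewicz value = 0.76
Difference: 1 − 0.76 = 0.24

0.24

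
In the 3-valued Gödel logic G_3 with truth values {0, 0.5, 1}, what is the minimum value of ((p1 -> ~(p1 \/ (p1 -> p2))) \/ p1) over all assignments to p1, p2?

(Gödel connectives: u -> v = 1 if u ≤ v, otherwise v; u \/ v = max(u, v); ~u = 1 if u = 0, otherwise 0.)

0.50

The minimum is attained at p1 = 0.5, p2 = 0:
  (p1 -> p2): 0.5 > 0, so result = 0
  (p1 \/ (p1 -> p2)) = max(0.5, 0) = 0.5
  ~(p1 \/ (p1 -> p2)): Gödel ¬ of 0.5 = 0 (operand ≠ 0)
  (p1 -> ~(p1 \/ (p1 -> p2))): 0.5 > 0, so result = 0
  ((p1 -> ~(p1 \/ (p1 -> p2))) \/ p1) = max(0, 0.5) = 0.5
Checking all 9 assignments confirms none give a value below 0.50.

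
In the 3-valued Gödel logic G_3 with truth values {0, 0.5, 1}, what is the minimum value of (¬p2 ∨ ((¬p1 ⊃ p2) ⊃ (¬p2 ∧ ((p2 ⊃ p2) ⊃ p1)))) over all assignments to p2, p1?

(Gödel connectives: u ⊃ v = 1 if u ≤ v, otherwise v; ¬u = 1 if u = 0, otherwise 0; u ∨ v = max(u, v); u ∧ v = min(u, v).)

The minimum is attained at p2 = 0.5, p1 = 0:
  ¬p2: Gödel ¬ of 0.5 = 0 (operand ≠ 0)
  ¬p1: Gödel ¬ of 0 = 1 (operand is 0)
  (¬p1 ⊃ p2): 1 > 0.5, so result = 0.5
  ¬p2: Gödel ¬ of 0.5 = 0 (operand ≠ 0)
  (p2 ⊃ p2): 0.5 ≤ 0.5, so result = 1
  ((p2 ⊃ p2) ⊃ p1): 1 > 0, so result = 0
  (¬p2 ∧ ((p2 ⊃ p2) ⊃ p1)) = min(0, 0) = 0
  ((¬p1 ⊃ p2) ⊃ (¬p2 ∧ ((p2 ⊃ p2) ⊃ p1))): 0.5 > 0, so result = 0
  (¬p2 ∨ ((¬p1 ⊃ p2) ⊃ (¬p2 ∧ ((p2 ⊃ p2) ⊃ p1)))) = max(0, 0) = 0
Checking all 9 assignments confirms none give a value below 0.00.

0.00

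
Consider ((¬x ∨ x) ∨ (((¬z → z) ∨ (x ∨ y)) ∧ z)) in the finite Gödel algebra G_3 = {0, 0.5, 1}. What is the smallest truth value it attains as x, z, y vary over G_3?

0.50

The minimum is attained at x = 0.5, z = 0, y = 0:
  ¬x: Gödel ¬ of 0.5 = 0 (operand ≠ 0)
  (¬x ∨ x) = max(0, 0.5) = 0.5
  ¬z: Gödel ¬ of 0 = 1 (operand is 0)
  (¬z → z): 1 > 0, so result = 0
  (x ∨ y) = max(0.5, 0) = 0.5
  ((¬z → z) ∨ (x ∨ y)) = max(0, 0.5) = 0.5
  (((¬z → z) ∨ (x ∨ y)) ∧ z) = min(0.5, 0) = 0
  ((¬x ∨ x) ∨ (((¬z → z) ∨ (x ∨ y)) ∧ z)) = max(0.5, 0) = 0.5
Checking all 27 assignments confirms none give a value below 0.50.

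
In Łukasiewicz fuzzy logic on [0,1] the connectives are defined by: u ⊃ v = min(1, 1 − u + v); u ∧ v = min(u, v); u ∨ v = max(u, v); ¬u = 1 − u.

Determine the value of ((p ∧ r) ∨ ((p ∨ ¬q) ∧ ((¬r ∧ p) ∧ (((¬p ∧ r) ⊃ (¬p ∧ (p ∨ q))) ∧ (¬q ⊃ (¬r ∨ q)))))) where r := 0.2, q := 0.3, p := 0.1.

0.10

(p ∧ r) = min(0.1, 0.2) = 0.1
¬q: Łukasiewicz ¬ gives 1 − 0.3 = 0.7
(p ∨ ¬q) = max(0.1, 0.7) = 0.7
¬r: Łukasiewicz ¬ gives 1 − 0.2 = 0.8
(¬r ∧ p) = min(0.8, 0.1) = 0.1
¬p: Łukasiewicz ¬ gives 1 − 0.1 = 0.9
(¬p ∧ r) = min(0.9, 0.2) = 0.2
¬p: Łukasiewicz ¬ gives 1 − 0.1 = 0.9
(p ∨ q) = max(0.1, 0.3) = 0.3
(¬p ∧ (p ∨ q)) = min(0.9, 0.3) = 0.3
((¬p ∧ r) ⊃ (¬p ∧ (p ∨ q))): min(1, 1 − 0.2 + 0.3) = 1
¬q: Łukasiewicz ¬ gives 1 − 0.3 = 0.7
¬r: Łukasiewicz ¬ gives 1 − 0.2 = 0.8
(¬r ∨ q) = max(0.8, 0.3) = 0.8
(¬q ⊃ (¬r ∨ q)): min(1, 1 − 0.7 + 0.8) = 1
(((¬p ∧ r) ⊃ (¬p ∧ (p ∨ q))) ∧ (¬q ⊃ (¬r ∨ q))) = min(1, 1) = 1
((¬r ∧ p) ∧ (((¬p ∧ r) ⊃ (¬p ∧ (p ∨ q))) ∧ (¬q ⊃ (¬r ∨ q)))) = min(0.1, 1) = 0.1
((p ∨ ¬q) ∧ ((¬r ∧ p) ∧ (((¬p ∧ r) ⊃ (¬p ∧ (p ∨ q))) ∧ (¬q ⊃ (¬r ∨ q))))) = min(0.7, 0.1) = 0.1
((p ∧ r) ∨ ((p ∨ ¬q) ∧ ((¬r ∧ p) ∧ (((¬p ∧ r) ⊃ (¬p ∧ (p ∨ q))) ∧ (¬q ⊃ (¬r ∨ q)))))) = max(0.1, 0.1) = 0.1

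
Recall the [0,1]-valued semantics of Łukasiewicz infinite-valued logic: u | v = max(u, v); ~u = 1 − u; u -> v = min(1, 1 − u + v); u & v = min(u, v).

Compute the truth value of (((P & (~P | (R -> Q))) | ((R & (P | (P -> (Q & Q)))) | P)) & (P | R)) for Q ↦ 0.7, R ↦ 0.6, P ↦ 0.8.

~P: Łukasiewicz ¬ gives 1 − 0.8 = 0.2
(R -> Q): min(1, 1 − 0.6 + 0.7) = 1
(~P | (R -> Q)) = max(0.2, 1) = 1
(P & (~P | (R -> Q))) = min(0.8, 1) = 0.8
(Q & Q) = min(0.7, 0.7) = 0.7
(P -> (Q & Q)): min(1, 1 − 0.8 + 0.7) = 0.9
(P | (P -> (Q & Q))) = max(0.8, 0.9) = 0.9
(R & (P | (P -> (Q & Q)))) = min(0.6, 0.9) = 0.6
((R & (P | (P -> (Q & Q)))) | P) = max(0.6, 0.8) = 0.8
((P & (~P | (R -> Q))) | ((R & (P | (P -> (Q & Q)))) | P)) = max(0.8, 0.8) = 0.8
(P | R) = max(0.8, 0.6) = 0.8
(((P & (~P | (R -> Q))) | ((R & (P | (P -> (Q & Q)))) | P)) & (P | R)) = min(0.8, 0.8) = 0.8

0.80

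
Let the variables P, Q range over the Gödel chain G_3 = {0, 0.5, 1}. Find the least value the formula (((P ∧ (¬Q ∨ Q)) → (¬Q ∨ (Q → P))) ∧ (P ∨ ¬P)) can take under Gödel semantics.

The minimum is attained at P = 0.5, Q = 0:
  ¬Q: Gödel ¬ of 0 = 1 (operand is 0)
  (¬Q ∨ Q) = max(1, 0) = 1
  (P ∧ (¬Q ∨ Q)) = min(0.5, 1) = 0.5
  ¬Q: Gödel ¬ of 0 = 1 (operand is 0)
  (Q → P): 0 ≤ 0.5, so result = 1
  (¬Q ∨ (Q → P)) = max(1, 1) = 1
  ((P ∧ (¬Q ∨ Q)) → (¬Q ∨ (Q → P))): 0.5 ≤ 1, so result = 1
  ¬P: Gödel ¬ of 0.5 = 0 (operand ≠ 0)
  (P ∨ ¬P) = max(0.5, 0) = 0.5
  (((P ∧ (¬Q ∨ Q)) → (¬Q ∨ (Q → P))) ∧ (P ∨ ¬P)) = min(1, 0.5) = 0.5
Checking all 9 assignments confirms none give a value below 0.50.

0.50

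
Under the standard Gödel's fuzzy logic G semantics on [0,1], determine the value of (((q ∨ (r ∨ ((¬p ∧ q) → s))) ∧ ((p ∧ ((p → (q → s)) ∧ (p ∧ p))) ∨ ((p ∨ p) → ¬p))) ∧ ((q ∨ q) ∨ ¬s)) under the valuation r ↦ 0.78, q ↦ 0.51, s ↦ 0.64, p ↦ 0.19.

0.19

¬p: Gödel ¬ of 0.19 = 0 (operand ≠ 0)
(¬p ∧ q) = min(0, 0.51) = 0
((¬p ∧ q) → s): 0 ≤ 0.64, so result = 1
(r ∨ ((¬p ∧ q) → s)) = max(0.78, 1) = 1
(q ∨ (r ∨ ((¬p ∧ q) → s))) = max(0.51, 1) = 1
(q → s): 0.51 ≤ 0.64, so result = 1
(p → (q → s)): 0.19 ≤ 1, so result = 1
(p ∧ p) = min(0.19, 0.19) = 0.19
((p → (q → s)) ∧ (p ∧ p)) = min(1, 0.19) = 0.19
(p ∧ ((p → (q → s)) ∧ (p ∧ p))) = min(0.19, 0.19) = 0.19
(p ∨ p) = max(0.19, 0.19) = 0.19
¬p: Gödel ¬ of 0.19 = 0 (operand ≠ 0)
((p ∨ p) → ¬p): 0.19 > 0, so result = 0
((p ∧ ((p → (q → s)) ∧ (p ∧ p))) ∨ ((p ∨ p) → ¬p)) = max(0.19, 0) = 0.19
((q ∨ (r ∨ ((¬p ∧ q) → s))) ∧ ((p ∧ ((p → (q → s)) ∧ (p ∧ p))) ∨ ((p ∨ p) → ¬p))) = min(1, 0.19) = 0.19
(q ∨ q) = max(0.51, 0.51) = 0.51
¬s: Gödel ¬ of 0.64 = 0 (operand ≠ 0)
((q ∨ q) ∨ ¬s) = max(0.51, 0) = 0.51
(((q ∨ (r ∨ ((¬p ∧ q) → s))) ∧ ((p ∧ ((p → (q → s)) ∧ (p ∧ p))) ∨ ((p ∨ p) → ¬p))) ∧ ((q ∨ q) ∨ ¬s)) = min(0.19, 0.51) = 0.19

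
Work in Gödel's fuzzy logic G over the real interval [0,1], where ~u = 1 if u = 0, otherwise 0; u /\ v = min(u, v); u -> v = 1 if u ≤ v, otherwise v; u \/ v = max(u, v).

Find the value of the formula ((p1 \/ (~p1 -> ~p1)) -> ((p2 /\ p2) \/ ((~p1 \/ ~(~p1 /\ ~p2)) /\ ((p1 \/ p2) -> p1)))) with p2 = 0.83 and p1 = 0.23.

~p1: Gödel ¬ of 0.23 = 0 (operand ≠ 0)
~p1: Gödel ¬ of 0.23 = 0 (operand ≠ 0)
(~p1 -> ~p1): 0 ≤ 0, so result = 1
(p1 \/ (~p1 -> ~p1)) = max(0.23, 1) = 1
(p2 /\ p2) = min(0.83, 0.83) = 0.83
~p1: Gödel ¬ of 0.23 = 0 (operand ≠ 0)
~p1: Gödel ¬ of 0.23 = 0 (operand ≠ 0)
~p2: Gödel ¬ of 0.83 = 0 (operand ≠ 0)
(~p1 /\ ~p2) = min(0, 0) = 0
~(~p1 /\ ~p2): Gödel ¬ of 0 = 1 (operand is 0)
(~p1 \/ ~(~p1 /\ ~p2)) = max(0, 1) = 1
(p1 \/ p2) = max(0.23, 0.83) = 0.83
((p1 \/ p2) -> p1): 0.83 > 0.23, so result = 0.23
((~p1 \/ ~(~p1 /\ ~p2)) /\ ((p1 \/ p2) -> p1)) = min(1, 0.23) = 0.23
((p2 /\ p2) \/ ((~p1 \/ ~(~p1 /\ ~p2)) /\ ((p1 \/ p2) -> p1))) = max(0.83, 0.23) = 0.83
((p1 \/ (~p1 -> ~p1)) -> ((p2 /\ p2) \/ ((~p1 \/ ~(~p1 /\ ~p2)) /\ ((p1 \/ p2) -> p1)))): 1 > 0.83, so result = 0.83

0.83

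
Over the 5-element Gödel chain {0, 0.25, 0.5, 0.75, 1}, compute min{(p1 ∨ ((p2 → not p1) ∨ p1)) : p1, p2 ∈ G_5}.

The minimum is attained at p1 = 0.25, p2 = 0.25:
  not p1: Gödel ¬ of 0.25 = 0 (operand ≠ 0)
  (p2 → not p1): 0.25 > 0, so result = 0
  ((p2 → not p1) ∨ p1) = max(0, 0.25) = 0.25
  (p1 ∨ ((p2 → not p1) ∨ p1)) = max(0.25, 0.25) = 0.25
Checking all 25 assignments confirms none give a value below 0.25.

0.25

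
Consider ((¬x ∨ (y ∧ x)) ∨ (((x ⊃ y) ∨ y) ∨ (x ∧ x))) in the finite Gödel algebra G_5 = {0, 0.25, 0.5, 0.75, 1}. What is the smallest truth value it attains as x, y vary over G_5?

The minimum is attained at x = 0.25, y = 0:
  ¬x: Gödel ¬ of 0.25 = 0 (operand ≠ 0)
  (y ∧ x) = min(0, 0.25) = 0
  (¬x ∨ (y ∧ x)) = max(0, 0) = 0
  (x ⊃ y): 0.25 > 0, so result = 0
  ((x ⊃ y) ∨ y) = max(0, 0) = 0
  (x ∧ x) = min(0.25, 0.25) = 0.25
  (((x ⊃ y) ∨ y) ∨ (x ∧ x)) = max(0, 0.25) = 0.25
  ((¬x ∨ (y ∧ x)) ∨ (((x ⊃ y) ∨ y) ∨ (x ∧ x))) = max(0, 0.25) = 0.25
Checking all 25 assignments confirms none give a value below 0.25.

0.25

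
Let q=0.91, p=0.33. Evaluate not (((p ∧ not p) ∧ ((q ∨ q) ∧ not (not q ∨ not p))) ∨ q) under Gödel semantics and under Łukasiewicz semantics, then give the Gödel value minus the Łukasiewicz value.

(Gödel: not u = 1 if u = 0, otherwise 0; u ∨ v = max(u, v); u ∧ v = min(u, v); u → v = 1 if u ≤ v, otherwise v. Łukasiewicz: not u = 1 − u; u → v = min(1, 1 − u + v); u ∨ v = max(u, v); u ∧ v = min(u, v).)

-0.09

Gödel evaluation:
  not p: Gödel ¬ of 0.33 = 0 (operand ≠ 0)
  (p ∧ not p) = min(0.33, 0) = 0
  (q ∨ q) = max(0.91, 0.91) = 0.91
  not q: Gödel ¬ of 0.91 = 0 (operand ≠ 0)
  not p: Gödel ¬ of 0.33 = 0 (operand ≠ 0)
  (not q ∨ not p) = max(0, 0) = 0
  not (not q ∨ not p): Gödel ¬ of 0 = 1 (operand is 0)
  ((q ∨ q) ∧ not (not q ∨ not p)) = min(0.91, 1) = 0.91
  ((p ∧ not p) ∧ ((q ∨ q) ∧ not (not q ∨ not p))) = min(0, 0.91) = 0
  (((p ∧ not p) ∧ ((q ∨ q) ∧ not (not q ∨ not p))) ∨ q) = max(0, 0.91) = 0.91
  not (((p ∧ not p) ∧ ((q ∨ q) ∧ not (not q ∨ not p))) ∨ q): Gödel ¬ of 0.91 = 0 (operand ≠ 0)
  Gödel value = 0
Łukasiewicz evaluation:
  not p: Łukasiewicz ¬ gives 1 − 0.33 = 0.67
  (p ∧ not p) = min(0.33, 0.67) = 0.33
  (q ∨ q) = max(0.91, 0.91) = 0.91
  not q: Łukasiewicz ¬ gives 1 − 0.91 = 0.09
  not p: Łukasiewicz ¬ gives 1 − 0.33 = 0.67
  (not q ∨ not p) = max(0.09, 0.67) = 0.67
  not (not q ∨ not p): Łukasiewicz ¬ gives 1 − 0.67 = 0.33
  ((q ∨ q) ∧ not (not q ∨ not p)) = min(0.91, 0.33) = 0.33
  ((p ∧ not p) ∧ ((q ∨ q) ∧ not (not q ∨ not p))) = min(0.33, 0.33) = 0.33
  (((p ∧ not p) ∧ ((q ∨ q) ∧ not (not q ∨ not p))) ∨ q) = max(0.33, 0.91) = 0.91
  not (((p ∧ not p) ∧ ((q ∨ q) ∧ not (not q ∨ not p))) ∨ q): Łukasiewicz ¬ gives 1 − 0.91 = 0.09
  Łukasiewicz value = 0.09
Difference: 0 − 0.09 = -0.09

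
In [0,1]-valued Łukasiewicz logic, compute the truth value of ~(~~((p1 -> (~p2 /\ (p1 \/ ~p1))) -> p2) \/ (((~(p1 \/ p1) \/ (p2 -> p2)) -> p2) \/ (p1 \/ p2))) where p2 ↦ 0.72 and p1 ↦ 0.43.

0.13

~p2: Łukasiewicz ¬ gives 1 − 0.72 = 0.28
~p1: Łukasiewicz ¬ gives 1 − 0.43 = 0.57
(p1 \/ ~p1) = max(0.43, 0.57) = 0.57
(~p2 /\ (p1 \/ ~p1)) = min(0.28, 0.57) = 0.28
(p1 -> (~p2 /\ (p1 \/ ~p1))): min(1, 1 − 0.43 + 0.28) = 0.85
((p1 -> (~p2 /\ (p1 \/ ~p1))) -> p2): min(1, 1 − 0.85 + 0.72) = 0.87
~((p1 -> (~p2 /\ (p1 \/ ~p1))) -> p2): Łukasiewicz ¬ gives 1 − 0.87 = 0.13
~~((p1 -> (~p2 /\ (p1 \/ ~p1))) -> p2): Łukasiewicz ¬ gives 1 − 0.13 = 0.87
(p1 \/ p1) = max(0.43, 0.43) = 0.43
~(p1 \/ p1): Łukasiewicz ¬ gives 1 − 0.43 = 0.57
(p2 -> p2): min(1, 1 − 0.72 + 0.72) = 1
(~(p1 \/ p1) \/ (p2 -> p2)) = max(0.57, 1) = 1
((~(p1 \/ p1) \/ (p2 -> p2)) -> p2): min(1, 1 − 1 + 0.72) = 0.72
(p1 \/ p2) = max(0.43, 0.72) = 0.72
(((~(p1 \/ p1) \/ (p2 -> p2)) -> p2) \/ (p1 \/ p2)) = max(0.72, 0.72) = 0.72
(~~((p1 -> (~p2 /\ (p1 \/ ~p1))) -> p2) \/ (((~(p1 \/ p1) \/ (p2 -> p2)) -> p2) \/ (p1 \/ p2))) = max(0.87, 0.72) = 0.87
~(~~((p1 -> (~p2 /\ (p1 \/ ~p1))) -> p2) \/ (((~(p1 \/ p1) \/ (p2 -> p2)) -> p2) \/ (p1 \/ p2))): Łukasiewicz ¬ gives 1 − 0.87 = 0.13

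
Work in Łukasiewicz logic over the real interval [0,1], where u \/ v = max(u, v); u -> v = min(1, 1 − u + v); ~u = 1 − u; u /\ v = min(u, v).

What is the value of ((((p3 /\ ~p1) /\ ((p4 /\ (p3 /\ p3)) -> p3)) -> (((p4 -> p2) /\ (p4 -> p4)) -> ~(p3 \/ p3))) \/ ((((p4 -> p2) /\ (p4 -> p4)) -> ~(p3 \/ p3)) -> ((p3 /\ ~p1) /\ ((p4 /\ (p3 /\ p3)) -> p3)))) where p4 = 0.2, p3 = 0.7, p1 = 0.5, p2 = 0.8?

~p1: Łukasiewicz ¬ gives 1 − 0.5 = 0.5
(p3 /\ ~p1) = min(0.7, 0.5) = 0.5
(p3 /\ p3) = min(0.7, 0.7) = 0.7
(p4 /\ (p3 /\ p3)) = min(0.2, 0.7) = 0.2
((p4 /\ (p3 /\ p3)) -> p3): min(1, 1 − 0.2 + 0.7) = 1
((p3 /\ ~p1) /\ ((p4 /\ (p3 /\ p3)) -> p3)) = min(0.5, 1) = 0.5
(p4 -> p2): min(1, 1 − 0.2 + 0.8) = 1
(p4 -> p4): min(1, 1 − 0.2 + 0.2) = 1
((p4 -> p2) /\ (p4 -> p4)) = min(1, 1) = 1
(p3 \/ p3) = max(0.7, 0.7) = 0.7
~(p3 \/ p3): Łukasiewicz ¬ gives 1 − 0.7 = 0.3
(((p4 -> p2) /\ (p4 -> p4)) -> ~(p3 \/ p3)): min(1, 1 − 1 + 0.3) = 0.3
(((p3 /\ ~p1) /\ ((p4 /\ (p3 /\ p3)) -> p3)) -> (((p4 -> p2) /\ (p4 -> p4)) -> ~(p3 \/ p3))): min(1, 1 − 0.5 + 0.3) = 0.8
(p4 -> p2): min(1, 1 − 0.2 + 0.8) = 1
(p4 -> p4): min(1, 1 − 0.2 + 0.2) = 1
((p4 -> p2) /\ (p4 -> p4)) = min(1, 1) = 1
(p3 \/ p3) = max(0.7, 0.7) = 0.7
~(p3 \/ p3): Łukasiewicz ¬ gives 1 − 0.7 = 0.3
(((p4 -> p2) /\ (p4 -> p4)) -> ~(p3 \/ p3)): min(1, 1 − 1 + 0.3) = 0.3
~p1: Łukasiewicz ¬ gives 1 − 0.5 = 0.5
(p3 /\ ~p1) = min(0.7, 0.5) = 0.5
(p3 /\ p3) = min(0.7, 0.7) = 0.7
(p4 /\ (p3 /\ p3)) = min(0.2, 0.7) = 0.2
((p4 /\ (p3 /\ p3)) -> p3): min(1, 1 − 0.2 + 0.7) = 1
((p3 /\ ~p1) /\ ((p4 /\ (p3 /\ p3)) -> p3)) = min(0.5, 1) = 0.5
((((p4 -> p2) /\ (p4 -> p4)) -> ~(p3 \/ p3)) -> ((p3 /\ ~p1) /\ ((p4 /\ (p3 /\ p3)) -> p3))): min(1, 1 − 0.3 + 0.5) = 1
((((p3 /\ ~p1) /\ ((p4 /\ (p3 /\ p3)) -> p3)) -> (((p4 -> p2) /\ (p4 -> p4)) -> ~(p3 \/ p3))) \/ ((((p4 -> p2) /\ (p4 -> p4)) -> ~(p3 \/ p3)) -> ((p3 /\ ~p1) /\ ((p4 /\ (p3 /\ p3)) -> p3)))) = max(0.8, 1) = 1

1.00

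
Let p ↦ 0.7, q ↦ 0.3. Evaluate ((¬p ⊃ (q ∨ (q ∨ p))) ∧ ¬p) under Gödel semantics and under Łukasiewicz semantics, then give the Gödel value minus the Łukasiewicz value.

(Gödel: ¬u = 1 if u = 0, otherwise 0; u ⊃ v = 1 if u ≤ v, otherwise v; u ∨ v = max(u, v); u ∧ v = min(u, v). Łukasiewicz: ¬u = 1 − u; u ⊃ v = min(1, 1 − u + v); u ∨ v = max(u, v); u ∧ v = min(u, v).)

Gödel evaluation:
  ¬p: Gödel ¬ of 0.7 = 0 (operand ≠ 0)
  (q ∨ p) = max(0.3, 0.7) = 0.7
  (q ∨ (q ∨ p)) = max(0.3, 0.7) = 0.7
  (¬p ⊃ (q ∨ (q ∨ p))): 0 ≤ 0.7, so result = 1
  ¬p: Gödel ¬ of 0.7 = 0 (operand ≠ 0)
  ((¬p ⊃ (q ∨ (q ∨ p))) ∧ ¬p) = min(1, 0) = 0
  Gödel value = 0
Łukasiewicz evaluation:
  ¬p: Łukasiewicz ¬ gives 1 − 0.7 = 0.3
  (q ∨ p) = max(0.3, 0.7) = 0.7
  (q ∨ (q ∨ p)) = max(0.3, 0.7) = 0.7
  (¬p ⊃ (q ∨ (q ∨ p))): min(1, 1 − 0.3 + 0.7) = 1
  ¬p: Łukasiewicz ¬ gives 1 − 0.7 = 0.3
  ((¬p ⊃ (q ∨ (q ∨ p))) ∧ ¬p) = min(1, 0.3) = 0.3
  Łukasiewicz value = 0.3
Difference: 0 − 0.3 = -0.30

-0.30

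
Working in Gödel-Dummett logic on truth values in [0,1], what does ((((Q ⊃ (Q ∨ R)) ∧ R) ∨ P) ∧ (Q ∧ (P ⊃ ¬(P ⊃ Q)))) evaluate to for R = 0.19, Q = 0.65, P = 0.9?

(Q ∨ R) = max(0.65, 0.19) = 0.65
(Q ⊃ (Q ∨ R)): 0.65 ≤ 0.65, so result = 1
((Q ⊃ (Q ∨ R)) ∧ R) = min(1, 0.19) = 0.19
(((Q ⊃ (Q ∨ R)) ∧ R) ∨ P) = max(0.19, 0.9) = 0.9
(P ⊃ Q): 0.9 > 0.65, so result = 0.65
¬(P ⊃ Q): Gödel ¬ of 0.65 = 0 (operand ≠ 0)
(P ⊃ ¬(P ⊃ Q)): 0.9 > 0, so result = 0
(Q ∧ (P ⊃ ¬(P ⊃ Q))) = min(0.65, 0) = 0
((((Q ⊃ (Q ∨ R)) ∧ R) ∨ P) ∧ (Q ∧ (P ⊃ ¬(P ⊃ Q)))) = min(0.9, 0) = 0

0.00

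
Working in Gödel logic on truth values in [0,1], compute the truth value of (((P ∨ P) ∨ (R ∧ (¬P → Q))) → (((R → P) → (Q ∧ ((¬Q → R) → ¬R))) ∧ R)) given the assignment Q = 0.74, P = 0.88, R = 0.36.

0.00

(P ∨ P) = max(0.88, 0.88) = 0.88
¬P: Gödel ¬ of 0.88 = 0 (operand ≠ 0)
(¬P → Q): 0 ≤ 0.74, so result = 1
(R ∧ (¬P → Q)) = min(0.36, 1) = 0.36
((P ∨ P) ∨ (R ∧ (¬P → Q))) = max(0.88, 0.36) = 0.88
(R → P): 0.36 ≤ 0.88, so result = 1
¬Q: Gödel ¬ of 0.74 = 0 (operand ≠ 0)
(¬Q → R): 0 ≤ 0.36, so result = 1
¬R: Gödel ¬ of 0.36 = 0 (operand ≠ 0)
((¬Q → R) → ¬R): 1 > 0, so result = 0
(Q ∧ ((¬Q → R) → ¬R)) = min(0.74, 0) = 0
((R → P) → (Q ∧ ((¬Q → R) → ¬R))): 1 > 0, so result = 0
(((R → P) → (Q ∧ ((¬Q → R) → ¬R))) ∧ R) = min(0, 0.36) = 0
(((P ∨ P) ∨ (R ∧ (¬P → Q))) → (((R → P) → (Q ∧ ((¬Q → R) → ¬R))) ∧ R)): 0.88 > 0, so result = 0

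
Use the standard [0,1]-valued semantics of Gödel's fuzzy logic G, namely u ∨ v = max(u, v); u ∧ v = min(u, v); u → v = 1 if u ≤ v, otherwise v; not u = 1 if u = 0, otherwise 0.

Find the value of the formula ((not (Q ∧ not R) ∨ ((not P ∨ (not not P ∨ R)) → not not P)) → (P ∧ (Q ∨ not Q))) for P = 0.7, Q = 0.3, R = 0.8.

0.30

not R: Gödel ¬ of 0.8 = 0 (operand ≠ 0)
(Q ∧ not R) = min(0.3, 0) = 0
not (Q ∧ not R): Gödel ¬ of 0 = 1 (operand is 0)
not P: Gödel ¬ of 0.7 = 0 (operand ≠ 0)
not P: Gödel ¬ of 0.7 = 0 (operand ≠ 0)
not not P: Gödel ¬ of 0 = 1 (operand is 0)
(not not P ∨ R) = max(1, 0.8) = 1
(not P ∨ (not not P ∨ R)) = max(0, 1) = 1
not P: Gödel ¬ of 0.7 = 0 (operand ≠ 0)
not not P: Gödel ¬ of 0 = 1 (operand is 0)
((not P ∨ (not not P ∨ R)) → not not P): 1 ≤ 1, so result = 1
(not (Q ∧ not R) ∨ ((not P ∨ (not not P ∨ R)) → not not P)) = max(1, 1) = 1
not Q: Gödel ¬ of 0.3 = 0 (operand ≠ 0)
(Q ∨ not Q) = max(0.3, 0) = 0.3
(P ∧ (Q ∨ not Q)) = min(0.7, 0.3) = 0.3
((not (Q ∧ not R) ∨ ((not P ∨ (not not P ∨ R)) → not not P)) → (P ∧ (Q ∨ not Q))): 1 > 0.3, so result = 0.3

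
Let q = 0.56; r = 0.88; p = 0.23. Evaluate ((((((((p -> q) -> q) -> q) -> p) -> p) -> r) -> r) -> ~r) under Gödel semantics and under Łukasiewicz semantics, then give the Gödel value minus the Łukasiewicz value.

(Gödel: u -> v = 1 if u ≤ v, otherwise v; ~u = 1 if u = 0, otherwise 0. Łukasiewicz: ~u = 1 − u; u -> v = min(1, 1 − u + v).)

-0.12

Gödel evaluation:
  (p -> q): 0.23 ≤ 0.56, so result = 1
  ((p -> q) -> q): 1 > 0.56, so result = 0.56
  (((p -> q) -> q) -> q): 0.56 ≤ 0.56, so result = 1
  ((((p -> q) -> q) -> q) -> p): 1 > 0.23, so result = 0.23
  (((((p -> q) -> q) -> q) -> p) -> p): 0.23 ≤ 0.23, so result = 1
  ((((((p -> q) -> q) -> q) -> p) -> p) -> r): 1 > 0.88, so result = 0.88
  (((((((p -> q) -> q) -> q) -> p) -> p) -> r) -> r): 0.88 ≤ 0.88, so result = 1
  ~r: Gödel ¬ of 0.88 = 0 (operand ≠ 0)
  ((((((((p -> q) -> q) -> q) -> p) -> p) -> r) -> r) -> ~r): 1 > 0, so result = 0
  Gödel value = 0
Łukasiewicz evaluation:
  (p -> q): min(1, 1 − 0.23 + 0.56) = 1
  ((p -> q) -> q): min(1, 1 − 1 + 0.56) = 0.56
  (((p -> q) -> q) -> q): min(1, 1 − 0.56 + 0.56) = 1
  ((((p -> q) -> q) -> q) -> p): min(1, 1 − 1 + 0.23) = 0.23
  (((((p -> q) -> q) -> q) -> p) -> p): min(1, 1 − 0.23 + 0.23) = 1
  ((((((p -> q) -> q) -> q) -> p) -> p) -> r): min(1, 1 − 1 + 0.88) = 0.88
  (((((((p -> q) -> q) -> q) -> p) -> p) -> r) -> r): min(1, 1 − 0.88 + 0.88) = 1
  ~r: Łukasiewicz ¬ gives 1 − 0.88 = 0.12
  ((((((((p -> q) -> q) -> q) -> p) -> p) -> r) -> r) -> ~r): min(1, 1 − 1 + 0.12) = 0.12
  Łukasiewicz value = 0.12
Difference: 0 − 0.12 = -0.12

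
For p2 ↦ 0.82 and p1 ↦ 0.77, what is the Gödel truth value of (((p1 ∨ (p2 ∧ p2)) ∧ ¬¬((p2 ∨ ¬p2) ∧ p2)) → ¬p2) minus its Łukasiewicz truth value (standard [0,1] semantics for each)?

-0.36

Gödel evaluation:
  (p2 ∧ p2) = min(0.82, 0.82) = 0.82
  (p1 ∨ (p2 ∧ p2)) = max(0.77, 0.82) = 0.82
  ¬p2: Gödel ¬ of 0.82 = 0 (operand ≠ 0)
  (p2 ∨ ¬p2) = max(0.82, 0) = 0.82
  ((p2 ∨ ¬p2) ∧ p2) = min(0.82, 0.82) = 0.82
  ¬((p2 ∨ ¬p2) ∧ p2): Gödel ¬ of 0.82 = 0 (operand ≠ 0)
  ¬¬((p2 ∨ ¬p2) ∧ p2): Gödel ¬ of 0 = 1 (operand is 0)
  ((p1 ∨ (p2 ∧ p2)) ∧ ¬¬((p2 ∨ ¬p2) ∧ p2)) = min(0.82, 1) = 0.82
  ¬p2: Gödel ¬ of 0.82 = 0 (operand ≠ 0)
  (((p1 ∨ (p2 ∧ p2)) ∧ ¬¬((p2 ∨ ¬p2) ∧ p2)) → ¬p2): 0.82 > 0, so result = 0
  Gödel value = 0
Łukasiewicz evaluation:
  (p2 ∧ p2) = min(0.82, 0.82) = 0.82
  (p1 ∨ (p2 ∧ p2)) = max(0.77, 0.82) = 0.82
  ¬p2: Łukasiewicz ¬ gives 1 − 0.82 = 0.18
  (p2 ∨ ¬p2) = max(0.82, 0.18) = 0.82
  ((p2 ∨ ¬p2) ∧ p2) = min(0.82, 0.82) = 0.82
  ¬((p2 ∨ ¬p2) ∧ p2): Łukasiewicz ¬ gives 1 − 0.82 = 0.18
  ¬¬((p2 ∨ ¬p2) ∧ p2): Łukasiewicz ¬ gives 1 − 0.18 = 0.82
  ((p1 ∨ (p2 ∧ p2)) ∧ ¬¬((p2 ∨ ¬p2) ∧ p2)) = min(0.82, 0.82) = 0.82
  ¬p2: Łukasiewicz ¬ gives 1 − 0.82 = 0.18
  (((p1 ∨ (p2 ∧ p2)) ∧ ¬¬((p2 ∨ ¬p2) ∧ p2)) → ¬p2): min(1, 1 − 0.82 + 0.18) = 0.36
  Łukasiewicz value = 0.36
Difference: 0 − 0.36 = -0.36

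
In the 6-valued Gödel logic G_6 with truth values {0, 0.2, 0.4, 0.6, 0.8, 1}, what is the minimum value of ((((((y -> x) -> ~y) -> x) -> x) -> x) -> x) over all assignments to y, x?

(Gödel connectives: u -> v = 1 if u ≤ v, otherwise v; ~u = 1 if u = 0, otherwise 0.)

0.20

The minimum is attained at y = 0.2, x = 0.2:
  (y -> x): 0.2 ≤ 0.2, so result = 1
  ~y: Gödel ¬ of 0.2 = 0 (operand ≠ 0)
  ((y -> x) -> ~y): 1 > 0, so result = 0
  (((y -> x) -> ~y) -> x): 0 ≤ 0.2, so result = 1
  ((((y -> x) -> ~y) -> x) -> x): 1 > 0.2, so result = 0.2
  (((((y -> x) -> ~y) -> x) -> x) -> x): 0.2 ≤ 0.2, so result = 1
  ((((((y -> x) -> ~y) -> x) -> x) -> x) -> x): 1 > 0.2, so result = 0.2
Checking all 36 assignments confirms none give a value below 0.20.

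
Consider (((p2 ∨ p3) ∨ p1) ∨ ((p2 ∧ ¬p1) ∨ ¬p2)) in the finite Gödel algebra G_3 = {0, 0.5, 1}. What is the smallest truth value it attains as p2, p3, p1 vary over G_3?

0.50

The minimum is attained at p2 = 0.5, p3 = 0, p1 = 0:
  (p2 ∨ p3) = max(0.5, 0) = 0.5
  ((p2 ∨ p3) ∨ p1) = max(0.5, 0) = 0.5
  ¬p1: Gödel ¬ of 0 = 1 (operand is 0)
  (p2 ∧ ¬p1) = min(0.5, 1) = 0.5
  ¬p2: Gödel ¬ of 0.5 = 0 (operand ≠ 0)
  ((p2 ∧ ¬p1) ∨ ¬p2) = max(0.5, 0) = 0.5
  (((p2 ∨ p3) ∨ p1) ∨ ((p2 ∧ ¬p1) ∨ ¬p2)) = max(0.5, 0.5) = 0.5
Checking all 27 assignments confirms none give a value below 0.50.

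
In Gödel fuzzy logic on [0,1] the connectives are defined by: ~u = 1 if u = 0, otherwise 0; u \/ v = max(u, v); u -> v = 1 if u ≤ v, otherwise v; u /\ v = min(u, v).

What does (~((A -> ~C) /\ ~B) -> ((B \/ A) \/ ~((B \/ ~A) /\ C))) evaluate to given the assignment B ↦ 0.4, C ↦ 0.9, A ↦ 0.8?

~C: Gödel ¬ of 0.9 = 0 (operand ≠ 0)
(A -> ~C): 0.8 > 0, so result = 0
~B: Gödel ¬ of 0.4 = 0 (operand ≠ 0)
((A -> ~C) /\ ~B) = min(0, 0) = 0
~((A -> ~C) /\ ~B): Gödel ¬ of 0 = 1 (operand is 0)
(B \/ A) = max(0.4, 0.8) = 0.8
~A: Gödel ¬ of 0.8 = 0 (operand ≠ 0)
(B \/ ~A) = max(0.4, 0) = 0.4
((B \/ ~A) /\ C) = min(0.4, 0.9) = 0.4
~((B \/ ~A) /\ C): Gödel ¬ of 0.4 = 0 (operand ≠ 0)
((B \/ A) \/ ~((B \/ ~A) /\ C)) = max(0.8, 0) = 0.8
(~((A -> ~C) /\ ~B) -> ((B \/ A) \/ ~((B \/ ~A) /\ C))): 1 > 0.8, so result = 0.8

0.80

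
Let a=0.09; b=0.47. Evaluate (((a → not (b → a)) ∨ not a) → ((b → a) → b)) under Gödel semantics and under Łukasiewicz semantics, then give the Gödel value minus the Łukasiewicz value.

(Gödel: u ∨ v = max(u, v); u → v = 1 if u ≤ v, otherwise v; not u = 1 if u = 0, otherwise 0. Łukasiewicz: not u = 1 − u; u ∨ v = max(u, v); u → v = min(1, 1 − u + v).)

0.15

Gödel evaluation:
  (b → a): 0.47 > 0.09, so result = 0.09
  not (b → a): Gödel ¬ of 0.09 = 0 (operand ≠ 0)
  (a → not (b → a)): 0.09 > 0, so result = 0
  not a: Gödel ¬ of 0.09 = 0 (operand ≠ 0)
  ((a → not (b → a)) ∨ not a) = max(0, 0) = 0
  (b → a): 0.47 > 0.09, so result = 0.09
  ((b → a) → b): 0.09 ≤ 0.47, so result = 1
  (((a → not (b → a)) ∨ not a) → ((b → a) → b)): 0 ≤ 1, so result = 1
  Gödel value = 1
Łukasiewicz evaluation:
  (b → a): min(1, 1 − 0.47 + 0.09) = 0.62
  not (b → a): Łukasiewicz ¬ gives 1 − 0.62 = 0.38
  (a → not (b → a)): min(1, 1 − 0.09 + 0.38) = 1
  not a: Łukasiewicz ¬ gives 1 − 0.09 = 0.91
  ((a → not (b → a)) ∨ not a) = max(1, 0.91) = 1
  (b → a): min(1, 1 − 0.47 + 0.09) = 0.62
  ((b → a) → b): min(1, 1 − 0.62 + 0.47) = 0.85
  (((a → not (b → a)) ∨ not a) → ((b → a) → b)): min(1, 1 − 1 + 0.85) = 0.85
  Łukasiewicz value = 0.85
Difference: 1 − 0.85 = 0.15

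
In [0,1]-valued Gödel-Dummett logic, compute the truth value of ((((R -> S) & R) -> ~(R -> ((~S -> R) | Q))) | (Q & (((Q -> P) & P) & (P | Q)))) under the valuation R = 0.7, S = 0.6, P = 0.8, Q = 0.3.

0.30

(R -> S): 0.7 > 0.6, so result = 0.6
((R -> S) & R) = min(0.6, 0.7) = 0.6
~S: Gödel ¬ of 0.6 = 0 (operand ≠ 0)
(~S -> R): 0 ≤ 0.7, so result = 1
((~S -> R) | Q) = max(1, 0.3) = 1
(R -> ((~S -> R) | Q)): 0.7 ≤ 1, so result = 1
~(R -> ((~S -> R) | Q)): Gödel ¬ of 1 = 0 (operand ≠ 0)
(((R -> S) & R) -> ~(R -> ((~S -> R) | Q))): 0.6 > 0, so result = 0
(Q -> P): 0.3 ≤ 0.8, so result = 1
((Q -> P) & P) = min(1, 0.8) = 0.8
(P | Q) = max(0.8, 0.3) = 0.8
(((Q -> P) & P) & (P | Q)) = min(0.8, 0.8) = 0.8
(Q & (((Q -> P) & P) & (P | Q))) = min(0.3, 0.8) = 0.3
((((R -> S) & R) -> ~(R -> ((~S -> R) | Q))) | (Q & (((Q -> P) & P) & (P | Q)))) = max(0, 0.3) = 0.3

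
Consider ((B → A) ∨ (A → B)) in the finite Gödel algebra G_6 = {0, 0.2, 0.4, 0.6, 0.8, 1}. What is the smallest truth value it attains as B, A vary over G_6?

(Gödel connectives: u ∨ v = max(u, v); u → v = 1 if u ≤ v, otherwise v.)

1.00

Every assignment gives 1. For instance at B = 0, A = 0:
  (B → A): 0 ≤ 0, so result = 1
  (A → B): 0 ≤ 0, so result = 1
  ((B → A) ∨ (A → B)) = max(1, 1) = 1
All 36 assignments give value 1 — the formula is a G_6-tautology.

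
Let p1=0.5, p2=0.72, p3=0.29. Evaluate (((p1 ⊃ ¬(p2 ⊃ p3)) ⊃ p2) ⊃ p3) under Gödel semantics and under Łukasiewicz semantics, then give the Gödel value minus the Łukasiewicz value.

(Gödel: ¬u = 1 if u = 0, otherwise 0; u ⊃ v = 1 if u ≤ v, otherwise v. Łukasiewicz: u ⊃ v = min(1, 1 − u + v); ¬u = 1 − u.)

-0.21

Gödel evaluation:
  (p2 ⊃ p3): 0.72 > 0.29, so result = 0.29
  ¬(p2 ⊃ p3): Gödel ¬ of 0.29 = 0 (operand ≠ 0)
  (p1 ⊃ ¬(p2 ⊃ p3)): 0.5 > 0, so result = 0
  ((p1 ⊃ ¬(p2 ⊃ p3)) ⊃ p2): 0 ≤ 0.72, so result = 1
  (((p1 ⊃ ¬(p2 ⊃ p3)) ⊃ p2) ⊃ p3): 1 > 0.29, so result = 0.29
  Gödel value = 0.29
Łukasiewicz evaluation:
  (p2 ⊃ p3): min(1, 1 − 0.72 + 0.29) = 0.57
  ¬(p2 ⊃ p3): Łukasiewicz ¬ gives 1 − 0.57 = 0.43
  (p1 ⊃ ¬(p2 ⊃ p3)): min(1, 1 − 0.5 + 0.43) = 0.93
  ((p1 ⊃ ¬(p2 ⊃ p3)) ⊃ p2): min(1, 1 − 0.93 + 0.72) = 0.79
  (((p1 ⊃ ¬(p2 ⊃ p3)) ⊃ p2) ⊃ p3): min(1, 1 − 0.79 + 0.29) = 0.5
  Łukasiewicz value = 0.5
Difference: 0.29 − 0.5 = -0.21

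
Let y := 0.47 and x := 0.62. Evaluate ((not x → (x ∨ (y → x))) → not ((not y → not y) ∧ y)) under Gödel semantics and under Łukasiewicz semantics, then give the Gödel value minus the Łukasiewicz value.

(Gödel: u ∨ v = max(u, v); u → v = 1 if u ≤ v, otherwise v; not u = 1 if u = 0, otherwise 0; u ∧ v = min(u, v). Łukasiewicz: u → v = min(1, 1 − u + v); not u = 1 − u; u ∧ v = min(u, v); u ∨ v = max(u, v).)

Gödel evaluation:
  not x: Gödel ¬ of 0.62 = 0 (operand ≠ 0)
  (y → x): 0.47 ≤ 0.62, so result = 1
  (x ∨ (y → x)) = max(0.62, 1) = 1
  (not x → (x ∨ (y → x))): 0 ≤ 1, so result = 1
  not y: Gödel ¬ of 0.47 = 0 (operand ≠ 0)
  not y: Gödel ¬ of 0.47 = 0 (operand ≠ 0)
  (not y → not y): 0 ≤ 0, so result = 1
  ((not y → not y) ∧ y) = min(1, 0.47) = 0.47
  not ((not y → not y) ∧ y): Gödel ¬ of 0.47 = 0 (operand ≠ 0)
  ((not x → (x ∨ (y → x))) → not ((not y → not y) ∧ y)): 1 > 0, so result = 0
  Gödel value = 0
Łukasiewicz evaluation:
  not x: Łukasiewicz ¬ gives 1 − 0.62 = 0.38
  (y → x): min(1, 1 − 0.47 + 0.62) = 1
  (x ∨ (y → x)) = max(0.62, 1) = 1
  (not x → (x ∨ (y → x))): min(1, 1 − 0.38 + 1) = 1
  not y: Łukasiewicz ¬ gives 1 − 0.47 = 0.53
  not y: Łukasiewicz ¬ gives 1 − 0.47 = 0.53
  (not y → not y): min(1, 1 − 0.53 + 0.53) = 1
  ((not y → not y) ∧ y) = min(1, 0.47) = 0.47
  not ((not y → not y) ∧ y): Łukasiewicz ¬ gives 1 − 0.47 = 0.53
  ((not x → (x ∨ (y → x))) → not ((not y → not y) ∧ y)): min(1, 1 − 1 + 0.53) = 0.53
  Łukasiewicz value = 0.53
Difference: 0 − 0.53 = -0.53

-0.53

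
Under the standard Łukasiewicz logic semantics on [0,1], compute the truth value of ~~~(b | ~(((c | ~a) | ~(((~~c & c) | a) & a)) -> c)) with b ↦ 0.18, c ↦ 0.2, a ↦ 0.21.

~a: Łukasiewicz ¬ gives 1 − 0.21 = 0.79
(c | ~a) = max(0.2, 0.79) = 0.79
~c: Łukasiewicz ¬ gives 1 − 0.2 = 0.8
~~c: Łukasiewicz ¬ gives 1 − 0.8 = 0.2
(~~c & c) = min(0.2, 0.2) = 0.2
((~~c & c) | a) = max(0.2, 0.21) = 0.21
(((~~c & c) | a) & a) = min(0.21, 0.21) = 0.21
~(((~~c & c) | a) & a): Łukasiewicz ¬ gives 1 − 0.21 = 0.79
((c | ~a) | ~(((~~c & c) | a) & a)) = max(0.79, 0.79) = 0.79
(((c | ~a) | ~(((~~c & c) | a) & a)) -> c): min(1, 1 − 0.79 + 0.2) = 0.41
~(((c | ~a) | ~(((~~c & c) | a) & a)) -> c): Łukasiewicz ¬ gives 1 − 0.41 = 0.59
(b | ~(((c | ~a) | ~(((~~c & c) | a) & a)) -> c)) = max(0.18, 0.59) = 0.59
~(b | ~(((c | ~a) | ~(((~~c & c) | a) & a)) -> c)): Łukasiewicz ¬ gives 1 − 0.59 = 0.41
~~(b | ~(((c | ~a) | ~(((~~c & c) | a) & a)) -> c)): Łukasiewicz ¬ gives 1 − 0.41 = 0.59
~~~(b | ~(((c | ~a) | ~(((~~c & c) | a) & a)) -> c)): Łukasiewicz ¬ gives 1 − 0.59 = 0.41

0.41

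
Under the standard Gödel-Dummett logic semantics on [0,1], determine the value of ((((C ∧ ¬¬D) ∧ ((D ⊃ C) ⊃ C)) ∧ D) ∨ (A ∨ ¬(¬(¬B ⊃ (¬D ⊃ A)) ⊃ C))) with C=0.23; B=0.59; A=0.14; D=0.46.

¬D: Gödel ¬ of 0.46 = 0 (operand ≠ 0)
¬¬D: Gödel ¬ of 0 = 1 (operand is 0)
(C ∧ ¬¬D) = min(0.23, 1) = 0.23
(D ⊃ C): 0.46 > 0.23, so result = 0.23
((D ⊃ C) ⊃ C): 0.23 ≤ 0.23, so result = 1
((C ∧ ¬¬D) ∧ ((D ⊃ C) ⊃ C)) = min(0.23, 1) = 0.23
(((C ∧ ¬¬D) ∧ ((D ⊃ C) ⊃ C)) ∧ D) = min(0.23, 0.46) = 0.23
¬B: Gödel ¬ of 0.59 = 0 (operand ≠ 0)
¬D: Gödel ¬ of 0.46 = 0 (operand ≠ 0)
(¬D ⊃ A): 0 ≤ 0.14, so result = 1
(¬B ⊃ (¬D ⊃ A)): 0 ≤ 1, so result = 1
¬(¬B ⊃ (¬D ⊃ A)): Gödel ¬ of 1 = 0 (operand ≠ 0)
(¬(¬B ⊃ (¬D ⊃ A)) ⊃ C): 0 ≤ 0.23, so result = 1
¬(¬(¬B ⊃ (¬D ⊃ A)) ⊃ C): Gödel ¬ of 1 = 0 (operand ≠ 0)
(A ∨ ¬(¬(¬B ⊃ (¬D ⊃ A)) ⊃ C)) = max(0.14, 0) = 0.14
((((C ∧ ¬¬D) ∧ ((D ⊃ C) ⊃ C)) ∧ D) ∨ (A ∨ ¬(¬(¬B ⊃ (¬D ⊃ A)) ⊃ C))) = max(0.23, 0.14) = 0.23

0.23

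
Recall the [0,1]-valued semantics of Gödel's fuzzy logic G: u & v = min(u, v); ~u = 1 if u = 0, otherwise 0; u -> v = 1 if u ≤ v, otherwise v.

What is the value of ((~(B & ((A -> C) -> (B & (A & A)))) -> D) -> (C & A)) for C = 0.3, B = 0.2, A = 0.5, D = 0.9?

(A -> C): 0.5 > 0.3, so result = 0.3
(A & A) = min(0.5, 0.5) = 0.5
(B & (A & A)) = min(0.2, 0.5) = 0.2
((A -> C) -> (B & (A & A))): 0.3 > 0.2, so result = 0.2
(B & ((A -> C) -> (B & (A & A)))) = min(0.2, 0.2) = 0.2
~(B & ((A -> C) -> (B & (A & A)))): Gödel ¬ of 0.2 = 0 (operand ≠ 0)
(~(B & ((A -> C) -> (B & (A & A)))) -> D): 0 ≤ 0.9, so result = 1
(C & A) = min(0.3, 0.5) = 0.3
((~(B & ((A -> C) -> (B & (A & A)))) -> D) -> (C & A)): 1 > 0.3, so result = 0.3

0.30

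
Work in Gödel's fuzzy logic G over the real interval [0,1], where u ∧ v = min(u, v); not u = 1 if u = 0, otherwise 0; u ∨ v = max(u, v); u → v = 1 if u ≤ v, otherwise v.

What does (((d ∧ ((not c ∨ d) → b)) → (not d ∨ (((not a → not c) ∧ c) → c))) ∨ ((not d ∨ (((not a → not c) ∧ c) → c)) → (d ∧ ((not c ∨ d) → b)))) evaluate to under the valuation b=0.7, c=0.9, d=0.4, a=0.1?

not c: Gödel ¬ of 0.9 = 0 (operand ≠ 0)
(not c ∨ d) = max(0, 0.4) = 0.4
((not c ∨ d) → b): 0.4 ≤ 0.7, so result = 1
(d ∧ ((not c ∨ d) → b)) = min(0.4, 1) = 0.4
not d: Gödel ¬ of 0.4 = 0 (operand ≠ 0)
not a: Gödel ¬ of 0.1 = 0 (operand ≠ 0)
not c: Gödel ¬ of 0.9 = 0 (operand ≠ 0)
(not a → not c): 0 ≤ 0, so result = 1
((not a → not c) ∧ c) = min(1, 0.9) = 0.9
(((not a → not c) ∧ c) → c): 0.9 ≤ 0.9, so result = 1
(not d ∨ (((not a → not c) ∧ c) → c)) = max(0, 1) = 1
((d ∧ ((not c ∨ d) → b)) → (not d ∨ (((not a → not c) ∧ c) → c))): 0.4 ≤ 1, so result = 1
not d: Gödel ¬ of 0.4 = 0 (operand ≠ 0)
not a: Gödel ¬ of 0.1 = 0 (operand ≠ 0)
not c: Gödel ¬ of 0.9 = 0 (operand ≠ 0)
(not a → not c): 0 ≤ 0, so result = 1
((not a → not c) ∧ c) = min(1, 0.9) = 0.9
(((not a → not c) ∧ c) → c): 0.9 ≤ 0.9, so result = 1
(not d ∨ (((not a → not c) ∧ c) → c)) = max(0, 1) = 1
not c: Gödel ¬ of 0.9 = 0 (operand ≠ 0)
(not c ∨ d) = max(0, 0.4) = 0.4
((not c ∨ d) → b): 0.4 ≤ 0.7, so result = 1
(d ∧ ((not c ∨ d) → b)) = min(0.4, 1) = 0.4
((not d ∨ (((not a → not c) ∧ c) → c)) → (d ∧ ((not c ∨ d) → b))): 1 > 0.4, so result = 0.4
(((d ∧ ((not c ∨ d) → b)) → (not d ∨ (((not a → not c) ∧ c) → c))) ∨ ((not d ∨ (((not a → not c) ∧ c) → c)) → (d ∧ ((not c ∨ d) → b)))) = max(1, 0.4) = 1

1.00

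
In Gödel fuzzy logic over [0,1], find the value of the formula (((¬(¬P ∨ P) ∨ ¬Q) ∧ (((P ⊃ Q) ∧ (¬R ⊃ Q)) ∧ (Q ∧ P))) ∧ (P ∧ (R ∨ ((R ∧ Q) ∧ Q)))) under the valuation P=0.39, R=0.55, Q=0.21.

¬P: Gödel ¬ of 0.39 = 0 (operand ≠ 0)
(¬P ∨ P) = max(0, 0.39) = 0.39
¬(¬P ∨ P): Gödel ¬ of 0.39 = 0 (operand ≠ 0)
¬Q: Gödel ¬ of 0.21 = 0 (operand ≠ 0)
(¬(¬P ∨ P) ∨ ¬Q) = max(0, 0) = 0
(P ⊃ Q): 0.39 > 0.21, so result = 0.21
¬R: Gödel ¬ of 0.55 = 0 (operand ≠ 0)
(¬R ⊃ Q): 0 ≤ 0.21, so result = 1
((P ⊃ Q) ∧ (¬R ⊃ Q)) = min(0.21, 1) = 0.21
(Q ∧ P) = min(0.21, 0.39) = 0.21
(((P ⊃ Q) ∧ (¬R ⊃ Q)) ∧ (Q ∧ P)) = min(0.21, 0.21) = 0.21
((¬(¬P ∨ P) ∨ ¬Q) ∧ (((P ⊃ Q) ∧ (¬R ⊃ Q)) ∧ (Q ∧ P))) = min(0, 0.21) = 0
(R ∧ Q) = min(0.55, 0.21) = 0.21
((R ∧ Q) ∧ Q) = min(0.21, 0.21) = 0.21
(R ∨ ((R ∧ Q) ∧ Q)) = max(0.55, 0.21) = 0.55
(P ∧ (R ∨ ((R ∧ Q) ∧ Q))) = min(0.39, 0.55) = 0.39
(((¬(¬P ∨ P) ∨ ¬Q) ∧ (((P ⊃ Q) ∧ (¬R ⊃ Q)) ∧ (Q ∧ P))) ∧ (P ∧ (R ∨ ((R ∧ Q) ∧ Q)))) = min(0, 0.39) = 0

0.00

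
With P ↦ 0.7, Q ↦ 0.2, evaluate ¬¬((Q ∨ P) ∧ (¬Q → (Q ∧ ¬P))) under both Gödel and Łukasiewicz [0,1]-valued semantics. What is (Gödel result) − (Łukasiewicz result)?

0.60

Gödel evaluation:
  (Q ∨ P) = max(0.2, 0.7) = 0.7
  ¬Q: Gödel ¬ of 0.2 = 0 (operand ≠ 0)
  ¬P: Gödel ¬ of 0.7 = 0 (operand ≠ 0)
  (Q ∧ ¬P) = min(0.2, 0) = 0
  (¬Q → (Q ∧ ¬P)): 0 ≤ 0, so result = 1
  ((Q ∨ P) ∧ (¬Q → (Q ∧ ¬P))) = min(0.7, 1) = 0.7
  ¬((Q ∨ P) ∧ (¬Q → (Q ∧ ¬P))): Gödel ¬ of 0.7 = 0 (operand ≠ 0)
  ¬¬((Q ∨ P) ∧ (¬Q → (Q ∧ ¬P))): Gödel ¬ of 0 = 1 (operand is 0)
  Gödel value = 1
Łukasiewicz evaluation:
  (Q ∨ P) = max(0.2, 0.7) = 0.7
  ¬Q: Łukasiewicz ¬ gives 1 − 0.2 = 0.8
  ¬P: Łukasiewicz ¬ gives 1 − 0.7 = 0.3
  (Q ∧ ¬P) = min(0.2, 0.3) = 0.2
  (¬Q → (Q ∧ ¬P)): min(1, 1 − 0.8 + 0.2) = 0.4
  ((Q ∨ P) ∧ (¬Q → (Q ∧ ¬P))) = min(0.7, 0.4) = 0.4
  ¬((Q ∨ P) ∧ (¬Q → (Q ∧ ¬P))): Łukasiewicz ¬ gives 1 − 0.4 = 0.6
  ¬¬((Q ∨ P) ∧ (¬Q → (Q ∧ ¬P))): Łukasiewicz ¬ gives 1 − 0.6 = 0.4
  Łukasiewicz value = 0.4
Difference: 1 − 0.4 = 0.60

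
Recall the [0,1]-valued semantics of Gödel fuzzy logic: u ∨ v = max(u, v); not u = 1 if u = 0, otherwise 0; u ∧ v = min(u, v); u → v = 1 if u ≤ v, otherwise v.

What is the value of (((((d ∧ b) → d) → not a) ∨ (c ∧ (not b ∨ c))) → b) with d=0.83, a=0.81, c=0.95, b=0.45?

0.45

(d ∧ b) = min(0.83, 0.45) = 0.45
((d ∧ b) → d): 0.45 ≤ 0.83, so result = 1
not a: Gödel ¬ of 0.81 = 0 (operand ≠ 0)
(((d ∧ b) → d) → not a): 1 > 0, so result = 0
not b: Gödel ¬ of 0.45 = 0 (operand ≠ 0)
(not b ∨ c) = max(0, 0.95) = 0.95
(c ∧ (not b ∨ c)) = min(0.95, 0.95) = 0.95
((((d ∧ b) → d) → not a) ∨ (c ∧ (not b ∨ c))) = max(0, 0.95) = 0.95
(((((d ∧ b) → d) → not a) ∨ (c ∧ (not b ∨ c))) → b): 0.95 > 0.45, so result = 0.45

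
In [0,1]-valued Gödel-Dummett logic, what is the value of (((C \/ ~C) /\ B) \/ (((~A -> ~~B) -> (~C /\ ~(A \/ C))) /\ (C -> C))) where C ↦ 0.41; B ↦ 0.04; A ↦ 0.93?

~C: Gödel ¬ of 0.41 = 0 (operand ≠ 0)
(C \/ ~C) = max(0.41, 0) = 0.41
((C \/ ~C) /\ B) = min(0.41, 0.04) = 0.04
~A: Gödel ¬ of 0.93 = 0 (operand ≠ 0)
~B: Gödel ¬ of 0.04 = 0 (operand ≠ 0)
~~B: Gödel ¬ of 0 = 1 (operand is 0)
(~A -> ~~B): 0 ≤ 1, so result = 1
~C: Gödel ¬ of 0.41 = 0 (operand ≠ 0)
(A \/ C) = max(0.93, 0.41) = 0.93
~(A \/ C): Gödel ¬ of 0.93 = 0 (operand ≠ 0)
(~C /\ ~(A \/ C)) = min(0, 0) = 0
((~A -> ~~B) -> (~C /\ ~(A \/ C))): 1 > 0, so result = 0
(C -> C): 0.41 ≤ 0.41, so result = 1
(((~A -> ~~B) -> (~C /\ ~(A \/ C))) /\ (C -> C)) = min(0, 1) = 0
(((C \/ ~C) /\ B) \/ (((~A -> ~~B) -> (~C /\ ~(A \/ C))) /\ (C -> C))) = max(0.04, 0) = 0.04

0.04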